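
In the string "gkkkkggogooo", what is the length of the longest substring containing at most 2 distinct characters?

[g] 1 distinct, len 1
[g, k] 2 distinct, len 2
[g, k, k] 2 distinct, len 3
[g, k, k, k] 2 distinct, len 4
[g, k, k, k, k] 2 distinct, len 5
[g, k, k, k, k, g] 2 distinct, len 6
[g, k, k, k, k, g, g] 2 distinct, len 7
[g, g, o] 2 distinct, len 3
[g, g, o, g] 2 distinct, len 4
[g, g, o, g, o] 2 distinct, len 5
[g, g, o, g, o, o] 2 distinct, len 6
[g, g, o, g, o, o, o] 2 distinct, len 7
Longest length with ≤2 distinct: 7.

7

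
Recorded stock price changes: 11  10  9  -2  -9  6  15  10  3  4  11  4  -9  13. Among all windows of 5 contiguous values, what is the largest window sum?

[11, 10, 9, -2, -9] → sum 19
[10, 9, -2, -9, 6] → sum 14
[9, -2, -9, 6, 15] → sum 19
[-2, -9, 6, 15, 10] → sum 20
[-9, 6, 15, 10, 3] → sum 25
[6, 15, 10, 3, 4] → sum 38
[15, 10, 3, 4, 11] → sum 43
[10, 3, 4, 11, 4] → sum 32
[3, 4, 11, 4, -9] → sum 13
[4, 11, 4, -9, 13] → sum 23
Largest of these is 43.

43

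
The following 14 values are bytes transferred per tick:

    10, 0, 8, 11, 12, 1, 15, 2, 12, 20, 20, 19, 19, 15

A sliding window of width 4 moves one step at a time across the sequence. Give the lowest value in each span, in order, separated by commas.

0, 0, 1, 1, 1, 1, 2, 2, 12, 19, 15

Sliding a size-4 window across the 14 values:
10 0 8 11 → min 0
0 8 11 12 → min 0
8 11 12 1 → min 1
11 12 1 15 → min 1
12 1 15 2 → min 1
1 15 2 12 → min 1
15 2 12 20 → min 2
2 12 20 20 → min 2
12 20 20 19 → min 12
20 20 19 19 → min 19
20 19 19 15 → min 15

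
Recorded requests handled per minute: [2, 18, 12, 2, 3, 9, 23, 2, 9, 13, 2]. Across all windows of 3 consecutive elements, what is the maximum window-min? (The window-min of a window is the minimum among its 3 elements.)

3

[2, 18, 12] → min 2
[18, 12, 2] → min 2
[12, 2, 3] → min 2
[2, 3, 9] → min 2
[3, 9, 23] → min 3
[9, 23, 2] → min 2
[23, 2, 9] → min 2
[2, 9, 13] → min 2
[9, 13, 2] → min 2
Maximum of these is 3.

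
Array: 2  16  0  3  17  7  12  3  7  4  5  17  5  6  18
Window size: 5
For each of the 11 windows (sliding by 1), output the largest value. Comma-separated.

[2, 16, 0, 3, 17] → max 17
[16, 0, 3, 17, 7] → max 17
[0, 3, 17, 7, 12] → max 17
[3, 17, 7, 12, 3] → max 17
[17, 7, 12, 3, 7] → max 17
[7, 12, 3, 7, 4] → max 12
[12, 3, 7, 4, 5] → max 12
[3, 7, 4, 5, 17] → max 17
[7, 4, 5, 17, 5] → max 17
[4, 5, 17, 5, 6] → max 17
[5, 17, 5, 6, 18] → max 18

17, 17, 17, 17, 17, 12, 12, 17, 17, 17, 18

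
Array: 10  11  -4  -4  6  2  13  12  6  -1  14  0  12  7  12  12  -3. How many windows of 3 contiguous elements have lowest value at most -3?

[10, 11, -4] → min -4  ≤ -3 ✓
[11, -4, -4] → min -4  ≤ -3 ✓
[-4, -4, 6] → min -4  ≤ -3 ✓
[-4, 6, 2] → min -4  ≤ -3 ✓
[6, 2, 13] → min 2
[2, 13, 12] → min 2
[13, 12, 6] → min 6
[12, 6, -1] → min -1
[6, -1, 14] → min -1
[-1, 14, 0] → min -1
[14, 0, 12] → min 0
[0, 12, 7] → min 0
[12, 7, 12] → min 7
[7, 12, 12] → min 7
[12, 12, -3] → min -3  ≤ -3 ✓
5 windows satisfy the condition.

5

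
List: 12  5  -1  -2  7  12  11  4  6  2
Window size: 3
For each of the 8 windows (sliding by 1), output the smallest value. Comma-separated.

-1, -2, -2, -2, 7, 4, 4, 2

(12, 5, -1) → min -1
(5, -1, -2) → min -2
(-1, -2, 7) → min -2
(-2, 7, 12) → min -2
(7, 12, 11) → min 7
(12, 11, 4) → min 4
(11, 4, 6) → min 4
(4, 6, 2) → min 2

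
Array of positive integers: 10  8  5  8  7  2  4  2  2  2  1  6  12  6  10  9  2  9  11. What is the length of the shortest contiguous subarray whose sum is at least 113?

Extend right; whenever the sum reaches 113, record the length and shrink from the left:
add 10: running sum 10 < 113
add 8: running sum 18 < 113
add 5: running sum 23 < 113
add 8: running sum 31 < 113
add 7: running sum 38 < 113
add 2: running sum 40 < 113
add 4: running sum 44 < 113
add 2: running sum 46 < 113
add 2: running sum 48 < 113
add 2: running sum 50 < 113
add 1: running sum 51 < 113
add 6: running sum 57 < 113
add 12: running sum 69 < 113
add 6: running sum 75 < 113
add 10: running sum 85 < 113
add 9: running sum 94 < 113
add 2: running sum 96 < 113
add 9: running sum 105 < 113
end 18: [10, 8, 5, 8, 7, 2, 4, 2, 2, 2, 1, 6, 12, 6, 10, 9, 2, 9, 11] sum 116, len 19
Shortest qualifying length: 19.

19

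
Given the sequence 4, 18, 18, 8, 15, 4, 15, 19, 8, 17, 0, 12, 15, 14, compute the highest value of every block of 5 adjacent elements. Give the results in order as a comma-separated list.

4 18 18 8 15 → max 18
18 18 8 15 4 → max 18
18 8 15 4 15 → max 18
8 15 4 15 19 → max 19
15 4 15 19 8 → max 19
4 15 19 8 17 → max 19
15 19 8 17 0 → max 19
19 8 17 0 12 → max 19
8 17 0 12 15 → max 17
17 0 12 15 14 → max 17

18, 18, 18, 19, 19, 19, 19, 19, 17, 17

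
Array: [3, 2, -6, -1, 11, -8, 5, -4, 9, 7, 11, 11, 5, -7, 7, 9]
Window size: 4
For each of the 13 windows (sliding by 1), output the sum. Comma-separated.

-2, 6, -4, 7, 4, 2, 17, 23, 38, 34, 20, 16, 14

[3, 2, -6, -1] → sum -2
[2, -6, -1, 11] → sum 6
[-6, -1, 11, -8] → sum -4
[-1, 11, -8, 5] → sum 7
[11, -8, 5, -4] → sum 4
[-8, 5, -4, 9] → sum 2
[5, -4, 9, 7] → sum 17
[-4, 9, 7, 11] → sum 23
[9, 7, 11, 11] → sum 38
[7, 11, 11, 5] → sum 34
[11, 11, 5, -7] → sum 20
[11, 5, -7, 7] → sum 16
[5, -7, 7, 9] → sum 14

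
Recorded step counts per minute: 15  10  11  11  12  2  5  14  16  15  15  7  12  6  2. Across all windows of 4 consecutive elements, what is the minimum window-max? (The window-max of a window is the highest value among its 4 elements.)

12

[15, 10, 11, 11] → max 15
[10, 11, 11, 12] → max 12
[11, 11, 12, 2] → max 12
[11, 12, 2, 5] → max 12
[12, 2, 5, 14] → max 14
[2, 5, 14, 16] → max 16
[5, 14, 16, 15] → max 16
[14, 16, 15, 15] → max 16
[16, 15, 15, 7] → max 16
[15, 15, 7, 12] → max 15
[15, 7, 12, 6] → max 15
[7, 12, 6, 2] → max 12
Minimum of these is 12.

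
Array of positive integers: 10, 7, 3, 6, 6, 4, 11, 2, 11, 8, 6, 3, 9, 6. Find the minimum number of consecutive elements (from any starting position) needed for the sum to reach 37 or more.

add 10: running sum 10 < 37
add 7: running sum 17 < 37
add 3: running sum 20 < 37
add 6: running sum 26 < 37
add 6: running sum 32 < 37
add 4: running sum 36 < 37
add 11: shortest ending here [7, 3, 6, 6, 4, 11] sum 37, len 6
add 2: shortest ending here [7, 3, 6, 6, 4, 11, 2] sum 39, len 7
add 11: shortest ending here [6, 6, 4, 11, 2, 11] sum 40, len 6
add 8: shortest ending here [6, 4, 11, 2, 11, 8] sum 42, len 6
add 6: shortest ending here [11, 2, 11, 8, 6] sum 38, len 5
add 3: shortest ending here [11, 2, 11, 8, 6, 3] sum 41, len 6
add 9: shortest ending here [11, 8, 6, 3, 9] sum 37, len 5
add 6: shortest ending here [11, 8, 6, 3, 9, 6] sum 43, len 6
Shortest qualifying length: 5.

5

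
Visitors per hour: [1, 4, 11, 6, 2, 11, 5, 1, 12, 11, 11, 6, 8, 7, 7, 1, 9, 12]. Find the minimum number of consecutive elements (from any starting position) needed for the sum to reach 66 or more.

add 1: running sum 1 < 66
add 4: running sum 5 < 66
add 11: running sum 16 < 66
add 6: running sum 22 < 66
add 2: running sum 24 < 66
add 11: running sum 35 < 66
add 5: running sum 40 < 66
add 1: running sum 41 < 66
add 12: running sum 53 < 66
add 11: running sum 64 < 66
end 10: [11, 6, 2, 11, 5, 1, 12, 11, 11] sum 70, len 9
end 11: [11, 6, 2, 11, 5, 1, 12, 11, 11, 6] sum 76, len 10
end 12: [2, 11, 5, 1, 12, 11, 11, 6, 8] sum 67, len 9
end 13: [11, 5, 1, 12, 11, 11, 6, 8, 7] sum 72, len 9
end 14: [5, 1, 12, 11, 11, 6, 8, 7, 7] sum 68, len 9
end 15: [5, 1, 12, 11, 11, 6, 8, 7, 7, 1] sum 69, len 10
end 16: [12, 11, 11, 6, 8, 7, 7, 1, 9] sum 72, len 9
end 17: [11, 11, 6, 8, 7, 7, 1, 9, 12] sum 72, len 9
Shortest qualifying length: 9.

9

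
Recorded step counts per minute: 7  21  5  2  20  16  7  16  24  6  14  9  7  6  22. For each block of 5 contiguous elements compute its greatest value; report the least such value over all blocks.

Window maxs for each of the 11 positions:
(7, 21, 5, 2, 20) → max 21
(21, 5, 2, 20, 16) → max 21
(5, 2, 20, 16, 7) → max 20
(2, 20, 16, 7, 16) → max 20
(20, 16, 7, 16, 24) → max 24
(16, 7, 16, 24, 6) → max 24
(7, 16, 24, 6, 14) → max 24
(16, 24, 6, 14, 9) → max 24
(24, 6, 14, 9, 7) → max 24
(6, 14, 9, 7, 6) → max 14
(14, 9, 7, 6, 22) → max 22
Least of these is 14.

14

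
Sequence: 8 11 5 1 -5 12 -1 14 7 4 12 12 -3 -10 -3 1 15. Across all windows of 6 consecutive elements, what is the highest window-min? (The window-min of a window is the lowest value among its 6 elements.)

-1

(8, 11, 5, 1, -5, 12) → min -5
(11, 5, 1, -5, 12, -1) → min -5
(5, 1, -5, 12, -1, 14) → min -5
(1, -5, 12, -1, 14, 7) → min -5
(-5, 12, -1, 14, 7, 4) → min -5
(12, -1, 14, 7, 4, 12) → min -1
(-1, 14, 7, 4, 12, 12) → min -1
(14, 7, 4, 12, 12, -3) → min -3
(7, 4, 12, 12, -3, -10) → min -10
(4, 12, 12, -3, -10, -3) → min -10
(12, 12, -3, -10, -3, 1) → min -10
(12, -3, -10, -3, 1, 15) → min -10
Highest of these is -1.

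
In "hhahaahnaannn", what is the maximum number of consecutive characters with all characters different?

3

[h] len 1
[h] len 1
[h, a] len 2
[a, h] len 2
[h, a] len 2
[a] len 1
[a, h] len 2
[a, h, n] len 3
[h, n, a] len 3
[a] len 1
[a, n] len 2
[n] len 1
[n] len 1
Longest all-distinct length: 3.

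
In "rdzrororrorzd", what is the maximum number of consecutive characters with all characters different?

4

[r] len 1
[r, d] len 2
[r, d, z] len 3
[d, z, r] len 3
[d, z, r, o] len 4
[o, r] len 2
[r, o] len 2
[o, r] len 2
[r] len 1
[r, o] len 2
[o, r] len 2
[o, r, z] len 3
[o, r, z, d] len 4
Longest all-distinct length: 4.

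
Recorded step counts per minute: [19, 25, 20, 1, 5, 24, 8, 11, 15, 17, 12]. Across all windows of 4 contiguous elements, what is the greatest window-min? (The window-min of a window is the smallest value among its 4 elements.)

(19, 25, 20, 1) → min 1
(25, 20, 1, 5) → min 1
(20, 1, 5, 24) → min 1
(1, 5, 24, 8) → min 1
(5, 24, 8, 11) → min 5
(24, 8, 11, 15) → min 8
(8, 11, 15, 17) → min 8
(11, 15, 17, 12) → min 11
Greatest of these is 11.

11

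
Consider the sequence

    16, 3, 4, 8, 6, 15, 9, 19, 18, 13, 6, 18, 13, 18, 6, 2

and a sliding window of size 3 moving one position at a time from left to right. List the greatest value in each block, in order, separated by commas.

16, 8, 8, 15, 15, 19, 19, 19, 18, 18, 18, 18, 18, 18

16 3 4 → max 16
3 4 8 → max 8
4 8 6 → max 8
8 6 15 → max 15
6 15 9 → max 15
15 9 19 → max 19
9 19 18 → max 19
19 18 13 → max 19
18 13 6 → max 18
13 6 18 → max 18
6 18 13 → max 18
18 13 18 → max 18
13 18 6 → max 18
18 6 2 → max 18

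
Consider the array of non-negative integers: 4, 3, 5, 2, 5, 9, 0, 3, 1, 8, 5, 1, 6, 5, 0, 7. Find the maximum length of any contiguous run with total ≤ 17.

5

Extend to the right; shrink from the left whenever the sum exceeds 17:
add 4: [4] sum 4, len 1
add 3: [4, 3] sum 7, len 2
add 5: [4, 3, 5] sum 12, len 3
add 2: [4, 3, 5, 2] sum 14, len 4
add 5: [3, 5, 2, 5] sum 15, len 4
add 9: [2, 5, 9] sum 16, len 3
add 0: [2, 5, 9, 0] sum 16, len 4
add 3: [5, 9, 0, 3] sum 17, len 4
add 1: [9, 0, 3, 1] sum 13, len 4
add 8: [0, 3, 1, 8] sum 12, len 4
add 5: [0, 3, 1, 8, 5] sum 17, len 5
add 1: [1, 8, 5, 1] sum 15, len 4
add 6: [5, 1, 6] sum 12, len 3
add 5: [5, 1, 6, 5] sum 17, len 4
add 0: [5, 1, 6, 5, 0] sum 17, len 5
add 7: [5, 0, 7] sum 12, len 3
Longest length seen: 5.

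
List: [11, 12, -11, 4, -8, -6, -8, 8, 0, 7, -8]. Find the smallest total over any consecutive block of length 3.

[11, 12, -11] → sum 12
[12, -11, 4] → sum 5
[-11, 4, -8] → sum -15
[4, -8, -6] → sum -10
[-8, -6, -8] → sum -22
[-6, -8, 8] → sum -6
[-8, 8, 0] → sum 0
[8, 0, 7] → sum 15
[0, 7, -8] → sum -1
Smallest of these is -22.

-22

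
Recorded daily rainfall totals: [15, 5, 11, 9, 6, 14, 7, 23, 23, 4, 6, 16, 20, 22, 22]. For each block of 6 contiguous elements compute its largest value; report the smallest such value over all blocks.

[15, 5, 11, 9, 6, 14] → max 15
[5, 11, 9, 6, 14, 7] → max 14
[11, 9, 6, 14, 7, 23] → max 23
[9, 6, 14, 7, 23, 23] → max 23
[6, 14, 7, 23, 23, 4] → max 23
[14, 7, 23, 23, 4, 6] → max 23
[7, 23, 23, 4, 6, 16] → max 23
[23, 23, 4, 6, 16, 20] → max 23
[23, 4, 6, 16, 20, 22] → max 23
[4, 6, 16, 20, 22, 22] → max 22
Smallest of these is 14.

14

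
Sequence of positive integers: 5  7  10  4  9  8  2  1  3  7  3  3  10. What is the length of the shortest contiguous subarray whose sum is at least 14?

add 5: running sum 5 < 14
add 7: running sum 12 < 14
add 10: shortest ending here [7, 10] sum 17, len 2
add 4: shortest ending here [10, 4] sum 14, len 2
add 9: shortest ending here [10, 4, 9] sum 23, len 3
add 8: shortest ending here [9, 8] sum 17, len 2
add 2: shortest ending here [9, 8, 2] sum 19, len 3
add 1: shortest ending here [9, 8, 2, 1] sum 20, len 4
add 3: shortest ending here [8, 2, 1, 3] sum 14, len 4
add 7: shortest ending here [8, 2, 1, 3, 7] sum 21, len 5
add 3: shortest ending here [1, 3, 7, 3] sum 14, len 4
add 3: shortest ending here [3, 7, 3, 3] sum 16, len 4
add 10: shortest ending here [3, 3, 10] sum 16, len 3
Shortest qualifying length: 2.

2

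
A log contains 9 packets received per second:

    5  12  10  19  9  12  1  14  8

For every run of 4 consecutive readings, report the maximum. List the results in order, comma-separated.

(5, 12, 10, 19) → max 19
(12, 10, 19, 9) → max 19
(10, 19, 9, 12) → max 19
(19, 9, 12, 1) → max 19
(9, 12, 1, 14) → max 14
(12, 1, 14, 8) → max 14

19, 19, 19, 19, 14, 14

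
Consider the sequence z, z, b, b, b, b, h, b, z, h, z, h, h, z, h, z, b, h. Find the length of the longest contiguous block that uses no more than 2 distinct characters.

add z: window [z] (1 distinct), len 1
add z: window [z, z] (1 distinct), len 2
add b: window [z, z, b] (2 distinct), len 3
add b: window [z, z, b, b] (2 distinct), len 4
add b: window [z, z, b, b, b] (2 distinct), len 5
add b: window [z, z, b, b, b, b] (2 distinct), len 6
add h: window [b, b, b, b, h] (2 distinct), len 5
add b: window [b, b, b, b, h, b] (2 distinct), len 6
add z: window [b, z] (2 distinct), len 2
add h: window [z, h] (2 distinct), len 2
add z: window [z, h, z] (2 distinct), len 3
add h: window [z, h, z, h] (2 distinct), len 4
add h: window [z, h, z, h, h] (2 distinct), len 5
add z: window [z, h, z, h, h, z] (2 distinct), len 6
add h: window [z, h, z, h, h, z, h] (2 distinct), len 7
add z: window [z, h, z, h, h, z, h, z] (2 distinct), len 8
add b: window [z, b] (2 distinct), len 2
add h: window [b, h] (2 distinct), len 2
Longest length with ≤2 distinct: 8.

8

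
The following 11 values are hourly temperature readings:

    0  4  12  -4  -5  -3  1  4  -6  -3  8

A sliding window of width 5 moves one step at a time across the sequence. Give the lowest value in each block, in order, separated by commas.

-5, -5, -5, -5, -6, -6, -6

[0, 4, 12, -4, -5] → min -5
[4, 12, -4, -5, -3] → min -5
[12, -4, -5, -3, 1] → min -5
[-4, -5, -3, 1, 4] → min -5
[-5, -3, 1, 4, -6] → min -6
[-3, 1, 4, -6, -3] → min -6
[1, 4, -6, -3, 8] → min -6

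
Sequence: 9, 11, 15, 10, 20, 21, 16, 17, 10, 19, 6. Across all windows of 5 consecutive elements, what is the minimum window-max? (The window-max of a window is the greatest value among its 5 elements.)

(9, 11, 15, 10, 20) → max 20
(11, 15, 10, 20, 21) → max 21
(15, 10, 20, 21, 16) → max 21
(10, 20, 21, 16, 17) → max 21
(20, 21, 16, 17, 10) → max 21
(21, 16, 17, 10, 19) → max 21
(16, 17, 10, 19, 6) → max 19
Minimum of these is 19.

19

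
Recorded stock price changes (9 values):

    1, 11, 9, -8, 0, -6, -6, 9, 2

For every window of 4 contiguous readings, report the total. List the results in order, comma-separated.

13, 12, -5, -20, -3, -1

(1, 11, 9, -8) → sum 13
(11, 9, -8, 0) → sum 12
(9, -8, 0, -6) → sum -5
(-8, 0, -6, -6) → sum -20
(0, -6, -6, 9) → sum -3
(-6, -6, 9, 2) → sum -1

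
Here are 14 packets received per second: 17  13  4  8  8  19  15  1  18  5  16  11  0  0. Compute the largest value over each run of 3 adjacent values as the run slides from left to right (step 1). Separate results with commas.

Sliding a size-3 window across the 14 values:
17 13 4 → max 17
13 4 8 → max 13
4 8 8 → max 8
8 8 19 → max 19
8 19 15 → max 19
19 15 1 → max 19
15 1 18 → max 18
1 18 5 → max 18
18 5 16 → max 18
5 16 11 → max 16
16 11 0 → max 16
11 0 0 → max 11

17, 13, 8, 19, 19, 19, 18, 18, 18, 16, 16, 11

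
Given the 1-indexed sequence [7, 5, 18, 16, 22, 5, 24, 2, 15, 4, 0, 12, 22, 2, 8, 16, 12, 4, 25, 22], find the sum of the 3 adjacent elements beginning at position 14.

26

Elements at indices 14..16: 2, 8, 16
sum(2, 8, 16) = 26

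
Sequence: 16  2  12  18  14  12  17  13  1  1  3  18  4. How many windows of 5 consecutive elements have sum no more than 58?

6

(16, 2, 12, 18, 14) → sum 62
(2, 12, 18, 14, 12) → sum 58  ≤ 58 ✓
(12, 18, 14, 12, 17) → sum 73
(18, 14, 12, 17, 13) → sum 74
(14, 12, 17, 13, 1) → sum 57  ≤ 58 ✓
(12, 17, 13, 1, 1) → sum 44  ≤ 58 ✓
(17, 13, 1, 1, 3) → sum 35  ≤ 58 ✓
(13, 1, 1, 3, 18) → sum 36  ≤ 58 ✓
(1, 1, 3, 18, 4) → sum 27  ≤ 58 ✓
6 windows satisfy the condition.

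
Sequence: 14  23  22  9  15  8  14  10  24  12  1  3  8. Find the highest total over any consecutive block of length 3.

Each size-3 window and its sum:
[14, 23, 22] → sum 59
[23, 22, 9] → sum 54
[22, 9, 15] → sum 46
[9, 15, 8] → sum 32
[15, 8, 14] → sum 37
[8, 14, 10] → sum 32
[14, 10, 24] → sum 48
[10, 24, 12] → sum 46
[24, 12, 1] → sum 37
[12, 1, 3] → sum 16
[1, 3, 8] → sum 12
Highest of these is 59.

59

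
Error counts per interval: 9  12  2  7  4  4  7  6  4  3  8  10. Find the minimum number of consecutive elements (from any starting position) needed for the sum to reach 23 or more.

3

Extend right; whenever the sum reaches 23, record the length and shrink from the left:
add 9: running sum 9 < 23
add 12: running sum 21 < 23
end 2: [9, 12, 2] sum 23, len 3
end 3: [9, 12, 2, 7] sum 30, len 4
end 4: [12, 2, 7, 4] sum 25, len 4
end 5: [12, 2, 7, 4, 4] sum 29, len 5
end 6: [2, 7, 4, 4, 7] sum 24, len 5
end 7: [7, 4, 4, 7, 6] sum 28, len 5
end 8: [4, 4, 7, 6, 4] sum 25, len 5
end 9: [4, 7, 6, 4, 3] sum 24, len 5
end 10: [7, 6, 4, 3, 8] sum 28, len 5
end 11: [4, 3, 8, 10] sum 25, len 4
Shortest qualifying length: 3.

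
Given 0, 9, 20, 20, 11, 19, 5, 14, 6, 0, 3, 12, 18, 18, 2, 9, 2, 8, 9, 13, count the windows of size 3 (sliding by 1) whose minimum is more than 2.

9

(0, 9, 20) → min 0
(9, 20, 20) → min 9  > 2 ✓
(20, 20, 11) → min 11  > 2 ✓
(20, 11, 19) → min 11  > 2 ✓
(11, 19, 5) → min 5  > 2 ✓
(19, 5, 14) → min 5  > 2 ✓
(5, 14, 6) → min 5  > 2 ✓
(14, 6, 0) → min 0
(6, 0, 3) → min 0
(0, 3, 12) → min 0
(3, 12, 18) → min 3  > 2 ✓
(12, 18, 18) → min 12  > 2 ✓
(18, 18, 2) → min 2
(18, 2, 9) → min 2
(2, 9, 2) → min 2
(9, 2, 8) → min 2
(2, 8, 9) → min 2
(8, 9, 13) → min 8  > 2 ✓
9 windows satisfy the condition.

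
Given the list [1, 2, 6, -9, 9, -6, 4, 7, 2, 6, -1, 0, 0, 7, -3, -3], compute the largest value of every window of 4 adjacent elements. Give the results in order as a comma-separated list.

6, 9, 9, 9, 9, 7, 7, 7, 6, 6, 7, 7, 7

(1, 2, 6, -9) → max 6
(2, 6, -9, 9) → max 9
(6, -9, 9, -6) → max 9
(-9, 9, -6, 4) → max 9
(9, -6, 4, 7) → max 9
(-6, 4, 7, 2) → max 7
(4, 7, 2, 6) → max 7
(7, 2, 6, -1) → max 7
(2, 6, -1, 0) → max 6
(6, -1, 0, 0) → max 6
(-1, 0, 0, 7) → max 7
(0, 0, 7, -3) → max 7
(0, 7, -3, -3) → max 7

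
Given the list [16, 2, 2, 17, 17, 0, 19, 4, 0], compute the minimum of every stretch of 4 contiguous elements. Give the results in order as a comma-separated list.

Sliding a size-4 window across the 9 values:
(16, 2, 2, 17) → min 2
(2, 2, 17, 17) → min 2
(2, 17, 17, 0) → min 0
(17, 17, 0, 19) → min 0
(17, 0, 19, 4) → min 0
(0, 19, 4, 0) → min 0

2, 2, 0, 0, 0, 0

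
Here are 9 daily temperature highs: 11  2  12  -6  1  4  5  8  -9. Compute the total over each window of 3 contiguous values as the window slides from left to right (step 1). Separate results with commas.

(11, 2, 12) → sum 25
(2, 12, -6) → sum 8
(12, -6, 1) → sum 7
(-6, 1, 4) → sum -1
(1, 4, 5) → sum 10
(4, 5, 8) → sum 17
(5, 8, -9) → sum 4

25, 8, 7, -1, 10, 17, 4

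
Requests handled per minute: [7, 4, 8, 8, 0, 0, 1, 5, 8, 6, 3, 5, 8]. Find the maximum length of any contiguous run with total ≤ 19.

5

Extend to the right; shrink from the left whenever the sum exceeds 19:
[7] sum 7 len 1
[7, 4] sum 11 len 2
[7, 4, 8] sum 19 len 3
[8, 8] sum 16 len 2
[8, 8, 0] sum 16 len 3
[8, 8, 0, 0] sum 16 len 4
[8, 8, 0, 0, 1] sum 17 len 5
[8, 0, 0, 1, 5] sum 14 len 5
[0, 0, 1, 5, 8] sum 14 len 5
[5, 8, 6] sum 19 len 3
[8, 6, 3] sum 17 len 3
[6, 3, 5] sum 14 len 3
[3, 5, 8] sum 16 len 3
Longest length seen: 5.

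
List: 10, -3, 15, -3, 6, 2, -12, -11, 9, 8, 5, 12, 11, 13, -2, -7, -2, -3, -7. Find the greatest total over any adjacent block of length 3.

Each size-3 window and its sum:
10 -3 15 → sum 22
-3 15 -3 → sum 9
15 -3 6 → sum 18
-3 6 2 → sum 5
6 2 -12 → sum -4
2 -12 -11 → sum -21
-12 -11 9 → sum -14
-11 9 8 → sum 6
9 8 5 → sum 22
8 5 12 → sum 25
5 12 11 → sum 28
12 11 13 → sum 36
11 13 -2 → sum 22
13 -2 -7 → sum 4
-2 -7 -2 → sum -11
-7 -2 -3 → sum -12
-2 -3 -7 → sum -12
Greatest of these is 36.

36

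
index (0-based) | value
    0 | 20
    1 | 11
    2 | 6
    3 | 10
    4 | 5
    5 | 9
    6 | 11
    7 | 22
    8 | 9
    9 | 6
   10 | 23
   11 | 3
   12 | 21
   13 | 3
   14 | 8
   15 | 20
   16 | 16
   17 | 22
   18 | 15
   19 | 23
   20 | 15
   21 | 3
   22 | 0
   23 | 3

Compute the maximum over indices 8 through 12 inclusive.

23

Elements at indices 8..12: 9, 6, 23, 3, 21
max(9, 6, 23, 3, 21) = 23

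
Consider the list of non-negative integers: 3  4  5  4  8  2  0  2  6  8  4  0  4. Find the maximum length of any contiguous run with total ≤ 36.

9

add 3: [3] sum 3, len 1
add 4: [3, 4] sum 7, len 2
add 5: [3, 4, 5] sum 12, len 3
add 4: [3, 4, 5, 4] sum 16, len 4
add 8: [3, 4, 5, 4, 8] sum 24, len 5
add 2: [3, 4, 5, 4, 8, 2] sum 26, len 6
add 0: [3, 4, 5, 4, 8, 2, 0] sum 26, len 7
add 2: [3, 4, 5, 4, 8, 2, 0, 2] sum 28, len 8
add 6: [3, 4, 5, 4, 8, 2, 0, 2, 6] sum 34, len 9
add 8: [5, 4, 8, 2, 0, 2, 6, 8] sum 35, len 8
add 4: [4, 8, 2, 0, 2, 6, 8, 4] sum 34, len 8
add 0: [4, 8, 2, 0, 2, 6, 8, 4, 0] sum 34, len 9
add 4: [8, 2, 0, 2, 6, 8, 4, 0, 4] sum 34, len 9
Longest length seen: 9.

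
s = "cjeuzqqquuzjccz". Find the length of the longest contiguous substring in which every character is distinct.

6

[c] len 1
[c, j] len 2
[c, j, e] len 3
[c, j, e, u] len 4
[c, j, e, u, z] len 5
[c, j, e, u, z, q] len 6
[q] len 1
[q] len 1
[q, u] len 2
[u] len 1
[u, z] len 2
[u, z, j] len 3
[u, z, j, c] len 4
[c] len 1
[c, z] len 2
Longest all-distinct length: 6.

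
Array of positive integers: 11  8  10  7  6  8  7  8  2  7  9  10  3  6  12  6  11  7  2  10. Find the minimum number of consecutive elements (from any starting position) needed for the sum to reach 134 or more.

add 11: running sum 11 < 134
add 8: running sum 19 < 134
add 10: running sum 29 < 134
add 7: running sum 36 < 134
add 6: running sum 42 < 134
add 8: running sum 50 < 134
add 7: running sum 57 < 134
add 8: running sum 65 < 134
add 2: running sum 67 < 134
add 7: running sum 74 < 134
add 9: running sum 83 < 134
add 10: running sum 93 < 134
add 3: running sum 96 < 134
add 6: running sum 102 < 134
add 12: running sum 114 < 134
add 6: running sum 120 < 134
add 11: running sum 131 < 134
end 17: [11, 8, 10, 7, 6, 8, 7, 8, 2, 7, 9, 10, 3, 6, 12, 6, 11, 7] sum 138, len 18
end 18: [11, 8, 10, 7, 6, 8, 7, 8, 2, 7, 9, 10, 3, 6, 12, 6, 11, 7, 2] sum 140, len 19
end 19: [8, 10, 7, 6, 8, 7, 8, 2, 7, 9, 10, 3, 6, 12, 6, 11, 7, 2, 10] sum 139, len 19
Shortest qualifying length: 18.

18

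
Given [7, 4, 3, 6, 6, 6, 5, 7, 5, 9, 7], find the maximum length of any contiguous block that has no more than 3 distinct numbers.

6

[7] 1 distinct, len 1
[7, 4] 2 distinct, len 2
[7, 4, 3] 3 distinct, len 3
[4, 3, 6] 3 distinct, len 3
[4, 3, 6, 6] 3 distinct, len 4
[4, 3, 6, 6, 6] 3 distinct, len 5
[3, 6, 6, 6, 5] 3 distinct, len 5
[6, 6, 6, 5, 7] 3 distinct, len 5
[6, 6, 6, 5, 7, 5] 3 distinct, len 6
[5, 7, 5, 9] 3 distinct, len 4
[5, 7, 5, 9, 7] 3 distinct, len 5
Longest length with ≤3 distinct: 6.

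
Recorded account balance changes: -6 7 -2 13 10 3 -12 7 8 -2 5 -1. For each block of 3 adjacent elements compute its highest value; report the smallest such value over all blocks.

Each size-3 window and its max:
(-6, 7, -2) → max 7
(7, -2, 13) → max 13
(-2, 13, 10) → max 13
(13, 10, 3) → max 13
(10, 3, -12) → max 10
(3, -12, 7) → max 7
(-12, 7, 8) → max 8
(7, 8, -2) → max 8
(8, -2, 5) → max 8
(-2, 5, -1) → max 5
Smallest of these is 5.

5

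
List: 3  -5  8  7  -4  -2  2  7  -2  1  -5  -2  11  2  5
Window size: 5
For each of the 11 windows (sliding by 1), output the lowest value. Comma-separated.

-5, -5, -4, -4, -4, -2, -5, -5, -5, -5, -5

3 -5 8 7 -4 → min -5
-5 8 7 -4 -2 → min -5
8 7 -4 -2 2 → min -4
7 -4 -2 2 7 → min -4
-4 -2 2 7 -2 → min -4
-2 2 7 -2 1 → min -2
2 7 -2 1 -5 → min -5
7 -2 1 -5 -2 → min -5
-2 1 -5 -2 11 → min -5
1 -5 -2 11 2 → min -5
-5 -2 11 2 5 → min -5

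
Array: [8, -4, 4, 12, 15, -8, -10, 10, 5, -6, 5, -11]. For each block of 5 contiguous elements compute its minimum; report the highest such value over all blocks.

Window mins for each of the 8 positions:
8 -4 4 12 15 → min -4
-4 4 12 15 -8 → min -8
4 12 15 -8 -10 → min -10
12 15 -8 -10 10 → min -10
15 -8 -10 10 5 → min -10
-8 -10 10 5 -6 → min -10
-10 10 5 -6 5 → min -10
10 5 -6 5 -11 → min -11
Highest of these is -4.

-4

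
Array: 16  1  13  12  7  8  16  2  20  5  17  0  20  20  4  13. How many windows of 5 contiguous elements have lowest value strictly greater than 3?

1

(16, 1, 13, 12, 7) → min 1
(1, 13, 12, 7, 8) → min 1
(13, 12, 7, 8, 16) → min 7  > 3 ✓
(12, 7, 8, 16, 2) → min 2
(7, 8, 16, 2, 20) → min 2
(8, 16, 2, 20, 5) → min 2
(16, 2, 20, 5, 17) → min 2
(2, 20, 5, 17, 0) → min 0
(20, 5, 17, 0, 20) → min 0
(5, 17, 0, 20, 20) → min 0
(17, 0, 20, 20, 4) → min 0
(0, 20, 20, 4, 13) → min 0
1 window satisfy the condition.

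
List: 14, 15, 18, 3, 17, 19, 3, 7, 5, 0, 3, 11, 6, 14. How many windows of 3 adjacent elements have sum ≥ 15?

(14, 15, 18) → sum 47  ≥ 15 ✓
(15, 18, 3) → sum 36  ≥ 15 ✓
(18, 3, 17) → sum 38  ≥ 15 ✓
(3, 17, 19) → sum 39  ≥ 15 ✓
(17, 19, 3) → sum 39  ≥ 15 ✓
(19, 3, 7) → sum 29  ≥ 15 ✓
(3, 7, 5) → sum 15  ≥ 15 ✓
(7, 5, 0) → sum 12
(5, 0, 3) → sum 8
(0, 3, 11) → sum 14
(3, 11, 6) → sum 20  ≥ 15 ✓
(11, 6, 14) → sum 31  ≥ 15 ✓
9 windows satisfy the condition.

9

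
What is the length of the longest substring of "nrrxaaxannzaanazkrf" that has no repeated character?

6

add n: [n] len 1
add r: [n, r] len 2
add r (repeat r, move left end past it): [r] len 1
add x: [r, x] len 2
add a: [r, x, a] len 3
add a (repeat a, move left end past it): [a] len 1
add x: [a, x] len 2
add a (repeat a, move left end past it): [x, a] len 2
add n: [x, a, n] len 3
add n (repeat n, move left end past it): [n] len 1
add z: [n, z] len 2
add a: [n, z, a] len 3
add a (repeat a, move left end past it): [a] len 1
add n: [a, n] len 2
add a (repeat a, move left end past it): [n, a] len 2
add z: [n, a, z] len 3
add k: [n, a, z, k] len 4
add r: [n, a, z, k, r] len 5
add f: [n, a, z, k, r, f] len 6
Longest all-distinct length: 6.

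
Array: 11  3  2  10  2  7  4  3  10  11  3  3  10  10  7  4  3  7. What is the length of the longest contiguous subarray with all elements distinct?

6

[11] len 1
[11, 3] len 2
[11, 3, 2] len 3
[11, 3, 2, 10] len 4
[10, 2] len 2
[10, 2, 7] len 3
[10, 2, 7, 4] len 4
[10, 2, 7, 4, 3] len 5
[2, 7, 4, 3, 10] len 5
[2, 7, 4, 3, 10, 11] len 6
[10, 11, 3] len 3
[3] len 1
[3, 10] len 2
[10] len 1
[10, 7] len 2
[10, 7, 4] len 3
[10, 7, 4, 3] len 4
[4, 3, 7] len 3
Longest all-distinct length: 6.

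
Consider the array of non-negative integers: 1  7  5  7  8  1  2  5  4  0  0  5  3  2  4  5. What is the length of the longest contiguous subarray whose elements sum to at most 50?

→ 1: sum 1, len 1
→ 7: sum 8, len 2
→ 5: sum 13, len 3
→ 7: sum 20, len 4
→ 8: sum 28, len 5
→ 1: sum 29, len 6
→ 2: sum 31, len 7
→ 5: sum 36, len 8
→ 4: sum 40, len 9
→ 0: sum 40, len 10
→ 0: sum 40, len 11
→ 5: sum 45, len 12
→ 3: sum 48, len 13
→ 2: sum 50, len 14
→ 4 (dropped 1, 7): sum 46, len 13
→ 5 (dropped 5): sum 46, len 13
Longest length seen: 14.

14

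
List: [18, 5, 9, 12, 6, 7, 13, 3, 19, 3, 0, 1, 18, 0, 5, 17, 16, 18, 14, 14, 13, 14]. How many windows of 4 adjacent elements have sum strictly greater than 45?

5

18 5 9 12 → sum 44
5 9 12 6 → sum 32
9 12 6 7 → sum 34
12 6 7 13 → sum 38
6 7 13 3 → sum 29
7 13 3 19 → sum 42
13 3 19 3 → sum 38
3 19 3 0 → sum 25
19 3 0 1 → sum 23
3 0 1 18 → sum 22
0 1 18 0 → sum 19
1 18 0 5 → sum 24
18 0 5 17 → sum 40
0 5 17 16 → sum 38
5 17 16 18 → sum 56  > 45 ✓
17 16 18 14 → sum 65  > 45 ✓
16 18 14 14 → sum 62  > 45 ✓
18 14 14 13 → sum 59  > 45 ✓
14 14 13 14 → sum 55  > 45 ✓
5 windows satisfy the condition.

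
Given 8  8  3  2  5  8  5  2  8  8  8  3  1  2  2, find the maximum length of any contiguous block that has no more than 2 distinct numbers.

4

[8] 1 distinct, len 1
[8, 8] 1 distinct, len 2
[8, 8, 3] 2 distinct, len 3
[3, 2] 2 distinct, len 2
[2, 5] 2 distinct, len 2
[5, 8] 2 distinct, len 2
[5, 8, 5] 2 distinct, len 3
[5, 2] 2 distinct, len 2
[2, 8] 2 distinct, len 2
[2, 8, 8] 2 distinct, len 3
[2, 8, 8, 8] 2 distinct, len 4
[8, 8, 8, 3] 2 distinct, len 4
[3, 1] 2 distinct, len 2
[1, 2] 2 distinct, len 2
[1, 2, 2] 2 distinct, len 3
Longest length with ≤2 distinct: 4.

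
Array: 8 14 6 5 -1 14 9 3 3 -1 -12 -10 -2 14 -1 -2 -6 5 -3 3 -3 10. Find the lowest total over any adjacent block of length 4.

Window sums for each of the 19 positions:
8 14 6 5 → sum 33
14 6 5 -1 → sum 24
6 5 -1 14 → sum 24
5 -1 14 9 → sum 27
-1 14 9 3 → sum 25
14 9 3 3 → sum 29
9 3 3 -1 → sum 14
3 3 -1 -12 → sum -7
3 -1 -12 -10 → sum -20
-1 -12 -10 -2 → sum -25
-12 -10 -2 14 → sum -10
-10 -2 14 -1 → sum 1
-2 14 -1 -2 → sum 9
14 -1 -2 -6 → sum 5
-1 -2 -6 5 → sum -4
-2 -6 5 -3 → sum -6
-6 5 -3 3 → sum -1
5 -3 3 -3 → sum 2
-3 3 -3 10 → sum 7
Lowest of these is -25.

-25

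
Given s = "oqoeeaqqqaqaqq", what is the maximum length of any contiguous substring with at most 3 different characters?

add o: window [o] (1 distinct), len 1
add q: window [o, q] (2 distinct), len 2
add o: window [o, q, o] (2 distinct), len 3
add e: window [o, q, o, e] (3 distinct), len 4
add e: window [o, q, o, e, e] (3 distinct), len 5
add a: window [o, e, e, a] (3 distinct), len 4
add q: window [e, e, a, q] (3 distinct), len 4
add q: window [e, e, a, q, q] (3 distinct), len 5
add q: window [e, e, a, q, q, q] (3 distinct), len 6
add a: window [e, e, a, q, q, q, a] (3 distinct), len 7
add q: window [e, e, a, q, q, q, a, q] (3 distinct), len 8
add a: window [e, e, a, q, q, q, a, q, a] (3 distinct), len 9
add q: window [e, e, a, q, q, q, a, q, a, q] (3 distinct), len 10
add q: window [e, e, a, q, q, q, a, q, a, q, q] (3 distinct), len 11
Longest length with ≤3 distinct: 11.

11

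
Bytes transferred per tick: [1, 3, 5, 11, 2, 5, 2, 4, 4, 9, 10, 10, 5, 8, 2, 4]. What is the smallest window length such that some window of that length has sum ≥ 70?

add 1: running sum 1 < 70
add 3: running sum 4 < 70
add 5: running sum 9 < 70
add 11: running sum 20 < 70
add 2: running sum 22 < 70
add 5: running sum 27 < 70
add 2: running sum 29 < 70
add 4: running sum 33 < 70
add 4: running sum 37 < 70
add 9: running sum 46 < 70
add 10: running sum 56 < 70
add 10: running sum 66 < 70
add 5: shortest ending here [3, 5, 11, 2, 5, 2, 4, 4, 9, 10, 10, 5] sum 70, len 12
add 8: shortest ending here [11, 2, 5, 2, 4, 4, 9, 10, 10, 5, 8] sum 70, len 11
add 2: shortest ending here [11, 2, 5, 2, 4, 4, 9, 10, 10, 5, 8, 2] sum 72, len 12
add 4: shortest ending here [11, 2, 5, 2, 4, 4, 9, 10, 10, 5, 8, 2, 4] sum 76, len 13
Shortest qualifying length: 11.

11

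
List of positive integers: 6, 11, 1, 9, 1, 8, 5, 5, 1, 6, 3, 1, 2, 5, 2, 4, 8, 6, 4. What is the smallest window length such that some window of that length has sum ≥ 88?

19

Extend right; whenever the sum reaches 88, record the length and shrink from the left:
add 6: running sum 6 < 88
add 11: running sum 17 < 88
add 1: running sum 18 < 88
add 9: running sum 27 < 88
add 1: running sum 28 < 88
add 8: running sum 36 < 88
add 5: running sum 41 < 88
add 5: running sum 46 < 88
add 1: running sum 47 < 88
add 6: running sum 53 < 88
add 3: running sum 56 < 88
add 1: running sum 57 < 88
add 2: running sum 59 < 88
add 5: running sum 64 < 88
add 2: running sum 66 < 88
add 4: running sum 70 < 88
add 8: running sum 78 < 88
add 6: running sum 84 < 88
add 4: shortest ending here [6, 11, 1, 9, 1, 8, 5, 5, 1, 6, 3, 1, 2, 5, 2, 4, 8, 6, 4] sum 88, len 19
Shortest qualifying length: 19.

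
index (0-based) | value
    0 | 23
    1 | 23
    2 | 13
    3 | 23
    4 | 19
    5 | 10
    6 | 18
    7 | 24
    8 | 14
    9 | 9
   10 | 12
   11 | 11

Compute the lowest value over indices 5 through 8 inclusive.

10

Elements at indices 5..8: 10, 18, 24, 14
min(10, 18, 24, 14) = 10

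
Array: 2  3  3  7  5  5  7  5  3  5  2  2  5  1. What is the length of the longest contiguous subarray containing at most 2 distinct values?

5

[2] 1 distinct, len 1
[2, 3] 2 distinct, len 2
[2, 3, 3] 2 distinct, len 3
[3, 3, 7] 2 distinct, len 3
[7, 5] 2 distinct, len 2
[7, 5, 5] 2 distinct, len 3
[7, 5, 5, 7] 2 distinct, len 4
[7, 5, 5, 7, 5] 2 distinct, len 5
[5, 3] 2 distinct, len 2
[5, 3, 5] 2 distinct, len 3
[5, 2] 2 distinct, len 2
[5, 2, 2] 2 distinct, len 3
[5, 2, 2, 5] 2 distinct, len 4
[5, 1] 2 distinct, len 2
Longest length with ≤2 distinct: 5.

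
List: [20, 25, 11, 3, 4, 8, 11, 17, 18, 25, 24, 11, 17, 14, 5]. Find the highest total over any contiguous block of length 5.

95

Each size-5 window and its sum:
(20, 25, 11, 3, 4) → sum 63
(25, 11, 3, 4, 8) → sum 51
(11, 3, 4, 8, 11) → sum 37
(3, 4, 8, 11, 17) → sum 43
(4, 8, 11, 17, 18) → sum 58
(8, 11, 17, 18, 25) → sum 79
(11, 17, 18, 25, 24) → sum 95
(17, 18, 25, 24, 11) → sum 95
(18, 25, 24, 11, 17) → sum 95
(25, 24, 11, 17, 14) → sum 91
(24, 11, 17, 14, 5) → sum 71
Highest of these is 95.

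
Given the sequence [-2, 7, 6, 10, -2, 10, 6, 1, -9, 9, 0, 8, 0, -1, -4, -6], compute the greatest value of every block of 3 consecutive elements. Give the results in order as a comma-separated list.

-2 7 6 → max 7
7 6 10 → max 10
6 10 -2 → max 10
10 -2 10 → max 10
-2 10 6 → max 10
10 6 1 → max 10
6 1 -9 → max 6
1 -9 9 → max 9
-9 9 0 → max 9
9 0 8 → max 9
0 8 0 → max 8
8 0 -1 → max 8
0 -1 -4 → max 0
-1 -4 -6 → max -1

7, 10, 10, 10, 10, 10, 6, 9, 9, 9, 8, 8, 0, -1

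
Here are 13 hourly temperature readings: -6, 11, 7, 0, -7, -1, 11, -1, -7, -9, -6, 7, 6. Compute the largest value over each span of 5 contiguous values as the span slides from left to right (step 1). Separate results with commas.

11, 11, 11, 11, 11, 11, 11, 7, 7

-6 11 7 0 -7 → max 11
11 7 0 -7 -1 → max 11
7 0 -7 -1 11 → max 11
0 -7 -1 11 -1 → max 11
-7 -1 11 -1 -7 → max 11
-1 11 -1 -7 -9 → max 11
11 -1 -7 -9 -6 → max 11
-1 -7 -9 -6 7 → max 7
-7 -9 -6 7 6 → max 7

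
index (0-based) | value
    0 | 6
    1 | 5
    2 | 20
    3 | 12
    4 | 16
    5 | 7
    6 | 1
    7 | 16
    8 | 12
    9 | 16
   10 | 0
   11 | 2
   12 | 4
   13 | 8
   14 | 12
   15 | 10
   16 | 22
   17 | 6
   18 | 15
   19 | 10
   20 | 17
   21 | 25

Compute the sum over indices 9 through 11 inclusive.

18

Elements at indices 9..11: 16, 0, 2
sum(16, 0, 2) = 18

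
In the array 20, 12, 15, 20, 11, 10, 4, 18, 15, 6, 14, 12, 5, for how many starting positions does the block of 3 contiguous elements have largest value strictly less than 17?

4

20 12 15 → max 20
12 15 20 → max 20
15 20 11 → max 20
20 11 10 → max 20
11 10 4 → max 11  < 17 ✓
10 4 18 → max 18
4 18 15 → max 18
18 15 6 → max 18
15 6 14 → max 15  < 17 ✓
6 14 12 → max 14  < 17 ✓
14 12 5 → max 14  < 17 ✓
4 windows satisfy the condition.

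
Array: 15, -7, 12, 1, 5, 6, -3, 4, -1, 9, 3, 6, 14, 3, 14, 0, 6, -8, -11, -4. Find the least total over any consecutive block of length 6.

-3

Window sums for each of the 15 positions:
15 -7 12 1 5 6 → sum 32
-7 12 1 5 6 -3 → sum 14
12 1 5 6 -3 4 → sum 25
1 5 6 -3 4 -1 → sum 12
5 6 -3 4 -1 9 → sum 20
6 -3 4 -1 9 3 → sum 18
-3 4 -1 9 3 6 → sum 18
4 -1 9 3 6 14 → sum 35
-1 9 3 6 14 3 → sum 34
9 3 6 14 3 14 → sum 49
3 6 14 3 14 0 → sum 40
6 14 3 14 0 6 → sum 43
14 3 14 0 6 -8 → sum 29
3 14 0 6 -8 -11 → sum 4
14 0 6 -8 -11 -4 → sum -3
Least of these is -3.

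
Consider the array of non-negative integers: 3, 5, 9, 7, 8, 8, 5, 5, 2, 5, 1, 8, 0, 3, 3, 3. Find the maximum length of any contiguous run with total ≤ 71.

Extend to the right; shrink from the left whenever the sum exceeds 71:
→ 3: sum 3, len 1
→ 5: sum 8, len 2
→ 9: sum 17, len 3
→ 7: sum 24, len 4
→ 8: sum 32, len 5
→ 8: sum 40, len 6
→ 5: sum 45, len 7
→ 5: sum 50, len 8
→ 2: sum 52, len 9
→ 5: sum 57, len 10
→ 1: sum 58, len 11
→ 8: sum 66, len 12
→ 0: sum 66, len 13
→ 3: sum 69, len 14
→ 3 (dropped 3): sum 69, len 14
→ 3 (dropped 5): sum 67, len 14
Longest length seen: 14.

14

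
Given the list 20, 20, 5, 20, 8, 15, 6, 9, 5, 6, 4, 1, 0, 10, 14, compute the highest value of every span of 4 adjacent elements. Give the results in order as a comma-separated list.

20 20 5 20 → max 20
20 5 20 8 → max 20
5 20 8 15 → max 20
20 8 15 6 → max 20
8 15 6 9 → max 15
15 6 9 5 → max 15
6 9 5 6 → max 9
9 5 6 4 → max 9
5 6 4 1 → max 6
6 4 1 0 → max 6
4 1 0 10 → max 10
1 0 10 14 → max 14

20, 20, 20, 20, 15, 15, 9, 9, 6, 6, 10, 14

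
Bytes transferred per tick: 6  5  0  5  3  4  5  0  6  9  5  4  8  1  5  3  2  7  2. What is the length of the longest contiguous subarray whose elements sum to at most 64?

15

Extend to the right; shrink from the left whenever the sum exceeds 64:
[6] sum 6 len 1
[6, 5] sum 11 len 2
[6, 5, 0] sum 11 len 3
[6, 5, 0, 5] sum 16 len 4
[6, 5, 0, 5, 3] sum 19 len 5
[6, 5, 0, 5, 3, 4] sum 23 len 6
[6, 5, 0, 5, 3, 4, 5] sum 28 len 7
[6, 5, 0, 5, 3, 4, 5, 0] sum 28 len 8
[6, 5, 0, 5, 3, 4, 5, 0, 6] sum 34 len 9
[6, 5, 0, 5, 3, 4, 5, 0, 6, 9] sum 43 len 10
[6, 5, 0, 5, 3, 4, 5, 0, 6, 9, 5] sum 48 len 11
[6, 5, 0, 5, 3, 4, 5, 0, 6, 9, 5, 4] sum 52 len 12
[6, 5, 0, 5, 3, 4, 5, 0, 6, 9, 5, 4, 8] sum 60 len 13
[6, 5, 0, 5, 3, 4, 5, 0, 6, 9, 5, 4, 8, 1] sum 61 len 14
[5, 0, 5, 3, 4, 5, 0, 6, 9, 5, 4, 8, 1, 5] sum 60 len 14
[5, 0, 5, 3, 4, 5, 0, 6, 9, 5, 4, 8, 1, 5, 3] sum 63 len 15
[0, 5, 3, 4, 5, 0, 6, 9, 5, 4, 8, 1, 5, 3, 2] sum 60 len 15
[3, 4, 5, 0, 6, 9, 5, 4, 8, 1, 5, 3, 2, 7] sum 62 len 14
[3, 4, 5, 0, 6, 9, 5, 4, 8, 1, 5, 3, 2, 7, 2] sum 64 len 15
Longest length seen: 15.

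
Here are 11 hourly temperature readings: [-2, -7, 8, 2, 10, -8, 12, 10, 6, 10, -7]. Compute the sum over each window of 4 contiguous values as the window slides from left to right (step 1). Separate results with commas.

1, 13, 12, 16, 24, 20, 38, 19

Sliding a size-4 window across the 11 values:
-2 -7 8 2 → sum 1
-7 8 2 10 → sum 13
8 2 10 -8 → sum 12
2 10 -8 12 → sum 16
10 -8 12 10 → sum 24
-8 12 10 6 → sum 20
12 10 6 10 → sum 38
10 6 10 -7 → sum 19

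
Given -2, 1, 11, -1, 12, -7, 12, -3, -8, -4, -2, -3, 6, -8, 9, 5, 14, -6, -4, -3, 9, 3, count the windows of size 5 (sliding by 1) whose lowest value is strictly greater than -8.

[-2, 1, 11, -1, 12] → min -2  > -8 ✓
[1, 11, -1, 12, -7] → min -7  > -8 ✓
[11, -1, 12, -7, 12] → min -7  > -8 ✓
[-1, 12, -7, 12, -3] → min -7  > -8 ✓
[12, -7, 12, -3, -8] → min -8
[-7, 12, -3, -8, -4] → min -8
[12, -3, -8, -4, -2] → min -8
[-3, -8, -4, -2, -3] → min -8
[-8, -4, -2, -3, 6] → min -8
[-4, -2, -3, 6, -8] → min -8
[-2, -3, 6, -8, 9] → min -8
[-3, 6, -8, 9, 5] → min -8
[6, -8, 9, 5, 14] → min -8
[-8, 9, 5, 14, -6] → min -8
[9, 5, 14, -6, -4] → min -6  > -8 ✓
[5, 14, -6, -4, -3] → min -6  > -8 ✓
[14, -6, -4, -3, 9] → min -6  > -8 ✓
[-6, -4, -3, 9, 3] → min -6  > -8 ✓
8 windows satisfy the condition.

8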